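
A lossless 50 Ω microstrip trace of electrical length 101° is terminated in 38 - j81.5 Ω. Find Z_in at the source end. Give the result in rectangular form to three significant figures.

tan(βl) = tan(101°) = -5.14
Z_in = Z_0·(Z_L + jZ_0·tanβl)/(Z_0 + jZ_L·tanβl)
     = 50·(38 − j339)/(-369 − j195)

Z_in ≈ 14.9 + j38 Ω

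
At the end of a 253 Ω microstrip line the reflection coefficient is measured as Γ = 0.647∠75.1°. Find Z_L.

Z_L ≈ 135 + j291 Ω

Z_L = Z_0·(1 + Γ)/(1 − Γ) = 253·(1.17 + j0.625)/(0.834 − j0.625)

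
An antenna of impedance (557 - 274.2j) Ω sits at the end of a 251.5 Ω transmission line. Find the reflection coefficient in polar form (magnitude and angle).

Γ = (Z_L − Z_0)/(Z_L + Z_0) = (305.5 − j274.2)/(808.5 − j274.2)
|Γ| = 411/854 = 0.481

Γ ≈ 0.481 ∠ -23.2°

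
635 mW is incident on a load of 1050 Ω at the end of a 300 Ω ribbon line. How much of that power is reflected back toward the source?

Γ = (1050 − 300)/(1050 + 300) = 0.556
|Γ|² = 0.309
P_refl = |Γ|²·P_inc = 196 mW, P_del = (1 − |Γ|²)·P_inc = 439 mW

P_reflected ≈ 196 mW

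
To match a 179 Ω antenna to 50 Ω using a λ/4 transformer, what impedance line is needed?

Z_qwt = √(Z_0·R_L) = √(50 × 179) = √8950

Z_qwt ≈ 94.6 Ω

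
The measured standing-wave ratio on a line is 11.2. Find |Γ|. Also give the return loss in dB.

|Γ| = (S − 1)/(S + 1) = (11.2 − 1)/(11.2 + 1) = 10.2/12.2
RL = −20·log₁₀|Γ| = −20·log₁₀(0.836)

|Γ| ≈ 0.836; return loss ≈ 1.56 dB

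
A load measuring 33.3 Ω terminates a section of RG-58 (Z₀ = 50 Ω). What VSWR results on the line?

VSWR ≈ 1.5

For a purely resistive load, VSWR = R_L/Z_0 or Z_0/R_L (whichever > 1) = 50/33.3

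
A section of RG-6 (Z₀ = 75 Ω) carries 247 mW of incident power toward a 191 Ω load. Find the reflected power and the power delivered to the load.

P_reflected ≈ 47 mW; P_delivered ≈ 200 mW

Γ = (191 − 75)/(191 + 75) = 0.436
|Γ|² = 0.19
P_refl = |Γ|²·P_inc = 47 mW, P_del = (1 − |Γ|²)·P_inc = 200 mW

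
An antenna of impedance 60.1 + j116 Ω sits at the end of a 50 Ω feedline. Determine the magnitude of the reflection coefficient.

Γ = (Z_L − Z_0)/(Z_L + Z_0) = (10.1 + j116)/(110.1 + j116)
|Γ| = 116/160

|Γ| ≈ 0.728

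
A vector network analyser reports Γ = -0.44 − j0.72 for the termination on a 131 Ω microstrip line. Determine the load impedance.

Z_L = Z_0·(1 + Γ)/(1 − Γ) = 131·(0.56 − j0.72)/(1.44 + j0.72)

Z_L ≈ 14.6 − j72.8 Ω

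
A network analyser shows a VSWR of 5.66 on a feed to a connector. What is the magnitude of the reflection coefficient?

|Γ| = (S − 1)/(S + 1) = (5.66 − 1)/(5.66 + 1) = 4.66/6.66

|Γ| ≈ 0.7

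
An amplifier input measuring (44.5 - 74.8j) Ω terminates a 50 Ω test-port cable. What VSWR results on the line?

Γ = (Z_L − Z_0)/(Z_L + Z_0) = (-5.5 − j74.8)/(94.5 − j74.8)
|Γ| = 75/121 = 0.622
VSWR = (1 + |Γ|)/(1 − |Γ|) = 1.62/0.378

VSWR ≈ 4.3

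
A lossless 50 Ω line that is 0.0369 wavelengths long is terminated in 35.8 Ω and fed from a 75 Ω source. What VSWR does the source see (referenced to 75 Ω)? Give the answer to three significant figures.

βl = 2π × 0.0369 = 13.3°
tan(βl) = 0.236
Z_in = Z_0·(Z_L + jZ_0·tanβl)/(Z_0 + jZ_L·tanβl) = 36.7 + j5.59 Ω
Γ_s = (Z_in − Z_s)/(Z_in + Z_s) = (-38.3 + j5.59)/(112 + j5.59), |Γ_s| = 0.346
VSWR = (1 + |Γ_s|)/(1 − |Γ_s|)

VSWR ≈ 2.06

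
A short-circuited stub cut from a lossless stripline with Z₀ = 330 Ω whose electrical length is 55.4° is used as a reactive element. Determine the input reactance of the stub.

X_in ≈ 478 Ω (inductive)

tan(βl) = 1.45
For a short-circuited stub, Z_in = jZ_0·tan(βl)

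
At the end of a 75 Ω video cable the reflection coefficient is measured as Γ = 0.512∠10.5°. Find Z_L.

Z_L = Z_0·(1 + Γ)/(1 − Γ) = 75·(1.5 + j0.0933)/(0.497 − j0.0933)

Z_L ≈ 217 + j54.8 Ω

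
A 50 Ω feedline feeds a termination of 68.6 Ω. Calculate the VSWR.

Γ = (68.6 − 50)/(68.6 + 50) = 0.157
VSWR = (1 + 0.157)/(1 − 0.157)

VSWR ≈ 1.37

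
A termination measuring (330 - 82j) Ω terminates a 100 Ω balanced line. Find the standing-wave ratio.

Γ = (Z_L − Z_0)/(Z_L + Z_0) = (230 − j82)/(430 − j82)
|Γ| = 244/438 = 0.558
VSWR = (1 + |Γ|)/(1 − |Γ|) = 1.56/0.442

VSWR ≈ 3.52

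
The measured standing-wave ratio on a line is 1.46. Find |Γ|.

|Γ| ≈ 0.187

|Γ| = (S − 1)/(S + 1) = (1.46 − 1)/(1.46 + 1) = 0.46/2.46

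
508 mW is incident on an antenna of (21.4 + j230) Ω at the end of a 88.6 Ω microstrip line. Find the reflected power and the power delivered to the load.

|Γ| = |(-67.2 + j230)/(110 + j230)| = 0.94
|Γ|² = 0.883
P_refl = |Γ|²·P_inc = 449 mW, P_del = (1 − |Γ|²)·P_inc = 59.3 mW

P_reflected ≈ 449 mW; P_delivered ≈ 59.3 mW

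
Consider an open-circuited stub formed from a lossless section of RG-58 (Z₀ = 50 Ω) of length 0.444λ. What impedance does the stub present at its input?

Z_in ≈ +j136 Ω

βl = 2π × 0.444 = 160°
tan(βl) = -0.367
For an open-circuited stub, Z_in = −jZ_0·cot(βl) = −jZ_0/tan(βl)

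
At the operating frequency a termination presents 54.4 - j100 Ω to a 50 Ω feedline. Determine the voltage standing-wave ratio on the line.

VSWR ≈ 5.5

Γ = (Z_L − Z_0)/(Z_L + Z_0) = (4.4 − j100)/(104.4 − j100)
|Γ| = 100/145 = 0.692
VSWR = (1 + |Γ|)/(1 − |Γ|) = 1.69/0.308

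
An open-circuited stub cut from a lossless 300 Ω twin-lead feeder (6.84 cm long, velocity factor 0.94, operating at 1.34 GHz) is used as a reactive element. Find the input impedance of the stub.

Z_in ≈ +j153 Ω

λ = v/f = 0.94·c / 1.34 GHz = 0.21 m
βl = 2π·l/λ = 2π × 0.325 = 117°
tan(βl) = -1.96
For an open-circuited stub, Z_in = −jZ_0·cot(βl) = −jZ_0/tan(βl)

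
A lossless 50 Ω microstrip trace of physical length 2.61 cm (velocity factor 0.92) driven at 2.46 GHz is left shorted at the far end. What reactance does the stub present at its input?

λ = v/f = 0.92·c / 2.46 GHz = 0.112 m
βl = 2π·l/λ = 2π × 0.233 = 83.7°
tan(βl) = 9.13
For a shorted stub, Z_in = jZ_0·tan(βl)

X_in ≈ 456 Ω (inductive)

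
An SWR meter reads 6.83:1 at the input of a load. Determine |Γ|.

|Γ| ≈ 0.745

|Γ| = (S − 1)/(S + 1) = (6.83 − 1)/(6.83 + 1) = 5.83/7.83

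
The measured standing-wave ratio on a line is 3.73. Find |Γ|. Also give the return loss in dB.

|Γ| = (S − 1)/(S + 1) = (3.73 − 1)/(3.73 + 1) = 2.73/4.73
RL = −20·log₁₀|Γ| = −20·log₁₀(0.577)

|Γ| ≈ 0.577; return loss ≈ 4.77 dB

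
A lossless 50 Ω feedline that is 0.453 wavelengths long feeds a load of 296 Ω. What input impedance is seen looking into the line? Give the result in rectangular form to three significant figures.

βl = 2π × 0.453 = 163°
tan(βl) = tan(163°) = -0.304
Z_in = Z_0·(Z_L + jZ_0·tanβl)/(Z_0 + jZ_L·tanβl)
     = 50·(296 − j15.2)/(50 − j90)

Z_in ≈ 76.2 + j122 Ω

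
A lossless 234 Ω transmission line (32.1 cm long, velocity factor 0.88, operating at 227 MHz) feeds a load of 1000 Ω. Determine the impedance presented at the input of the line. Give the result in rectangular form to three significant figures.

Z_in ≈ 56.2 + j36.4 Ω

λ = v/f = 0.88·c / 227 MHz = 1.16 m
βl = 2π·l/λ = 2π × 0.276 = 99.4°
tan(βl) = tan(99.4°) = -6.06
Z_in = Z_0·(Z_L + jZ_0·tanβl)/(Z_0 + jZ_L·tanβl)
     = 234·(1000 − j1420)/(234 − j6060)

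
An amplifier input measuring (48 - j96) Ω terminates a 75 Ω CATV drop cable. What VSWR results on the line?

Γ = (Z_L − Z_0)/(Z_L + Z_0) = (-27 − j96)/(123 − j96)
|Γ| = 99.7/156 = 0.639
VSWR = (1 + |Γ|)/(1 − |Γ|) = 1.64/0.361

VSWR ≈ 4.54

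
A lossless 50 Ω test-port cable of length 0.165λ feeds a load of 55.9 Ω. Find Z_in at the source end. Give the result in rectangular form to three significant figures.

Z_in ≈ 47.2 − j4.62 Ω

βl = 2π × 0.165 = 59.4°
tan(βl) = tan(59.4°) = 1.69
Z_in = Z_0·(Z_L + jZ_0·tanβl)/(Z_0 + jZ_L·tanβl)
     = 50·(55.9 + j84.5)/(50 + j94.5)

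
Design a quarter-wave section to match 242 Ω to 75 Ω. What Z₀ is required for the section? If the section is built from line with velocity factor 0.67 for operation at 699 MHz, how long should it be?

Z_qwt ≈ 135 Ω; length ≈ 7.19 cm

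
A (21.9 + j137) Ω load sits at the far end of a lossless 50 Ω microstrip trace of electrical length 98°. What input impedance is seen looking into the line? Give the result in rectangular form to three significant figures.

Z_in ≈ 2.63 − j10.3 Ω

tan(βl) = tan(98°) = -7.12
Z_in = Z_0·(Z_L + jZ_0·tanβl)/(Z_0 + jZ_L·tanβl)
     = 50·(21.9 − j219)/(1020 − j156)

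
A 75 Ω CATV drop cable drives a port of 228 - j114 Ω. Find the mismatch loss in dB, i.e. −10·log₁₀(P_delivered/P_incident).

Γ = (153 − j114)/(303 − j114), |Γ| = 0.589
|Γ|² = 0.347, so P_del/P_inc = 1 − |Γ|² = 0.653
ML = −10·log₁₀(1 − |Γ|²)

mismatch loss ≈ 1.85 dB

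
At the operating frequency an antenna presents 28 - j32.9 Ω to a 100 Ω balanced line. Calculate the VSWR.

Γ = (Z_L − Z_0)/(Z_L + Z_0) = (-72 − j32.9)/(128 − j32.9)
|Γ| = 79.2/132 = 0.599
VSWR = (1 + |Γ|)/(1 − |Γ|) = 1.6/0.401

VSWR ≈ 3.99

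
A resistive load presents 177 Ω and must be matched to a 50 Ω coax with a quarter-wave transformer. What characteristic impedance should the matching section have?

Z_qwt ≈ 94.1 Ω

Z_qwt = √(Z_0·R_L) = √(50 × 177) = √8850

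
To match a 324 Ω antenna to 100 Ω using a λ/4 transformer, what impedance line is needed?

Z_qwt ≈ 180 Ω

Z_qwt = √(Z_0·R_L) = √(100 × 324) = √32400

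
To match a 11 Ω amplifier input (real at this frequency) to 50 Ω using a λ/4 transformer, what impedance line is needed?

Z_qwt ≈ 23.5 Ω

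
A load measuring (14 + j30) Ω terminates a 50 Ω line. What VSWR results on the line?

VSWR ≈ 4.93

Γ = (Z_L − Z_0)/(Z_L + Z_0) = (-36 + j30)/(64 + j30)
|Γ| = 46.9/70.7 = 0.663
VSWR = (1 + |Γ|)/(1 − |Γ|) = 1.66/0.337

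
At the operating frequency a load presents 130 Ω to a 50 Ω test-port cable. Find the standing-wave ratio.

VSWR ≈ 2.6

Γ = (130 − 50)/(130 + 50) = 0.444
VSWR = (1 + 0.444)/(1 − 0.444)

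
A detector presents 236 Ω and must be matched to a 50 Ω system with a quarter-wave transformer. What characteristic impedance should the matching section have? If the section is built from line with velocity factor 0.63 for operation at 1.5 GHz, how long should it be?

Z_qwt = √(Z_0·R_L) = √(50 × 236) = √11800
λ = 0.63·c/f = 0.126 m, so l = λ/4 = 0.0315 m

Z_qwt ≈ 109 Ω; length ≈ 3.15 cm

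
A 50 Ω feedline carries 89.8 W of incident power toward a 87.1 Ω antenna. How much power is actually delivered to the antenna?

Γ = (87.1 − 50)/(87.1 + 50) = 0.271
|Γ|² = 0.0732
P_refl = |Γ|²·P_inc = 6.58 W, P_del = (1 − |Γ|²)·P_inc = 83.2 W

P_delivered ≈ 83.2 W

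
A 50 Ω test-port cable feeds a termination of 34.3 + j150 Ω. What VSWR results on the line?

VSWR ≈ 15.2

Γ = (Z_L − Z_0)/(Z_L + Z_0) = (-15.7 + j150)/(84.3 + j150)
|Γ| = 151/172 = 0.877
VSWR = (1 + |Γ|)/(1 − |Γ|) = 1.88/0.123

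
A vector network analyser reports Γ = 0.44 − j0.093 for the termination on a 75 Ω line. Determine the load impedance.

Z_L ≈ 186 − j43.3 Ω

Z_L = Z_0·(1 + Γ)/(1 − Γ) = 75·(1.44 − j0.093)/(0.56 + j0.093)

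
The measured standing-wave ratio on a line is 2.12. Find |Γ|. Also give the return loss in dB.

|Γ| ≈ 0.359; return loss ≈ 8.9 dB

|Γ| = (S − 1)/(S + 1) = (2.12 − 1)/(2.12 + 1) = 1.12/3.12
RL = −20·log₁₀|Γ| = −20·log₁₀(0.359)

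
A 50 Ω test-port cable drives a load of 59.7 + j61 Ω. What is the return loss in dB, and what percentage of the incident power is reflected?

Γ = (9.7 + j61)/(109.7 + j61), |Γ| = 0.492
RL = −20·log₁₀(0.492) = 6.16 dB
P_refl/P_inc = |Γ|² = 0.242

RL ≈ 6.16 dB; 24.2% of incident power reflected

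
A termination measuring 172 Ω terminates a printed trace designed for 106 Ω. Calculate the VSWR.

VSWR ≈ 1.62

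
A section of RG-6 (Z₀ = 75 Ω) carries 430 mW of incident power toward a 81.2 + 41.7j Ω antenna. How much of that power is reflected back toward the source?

|Γ| = |(6.2 + j41.7)/(156.2 + j41.7)| = 0.261
|Γ|² = 0.068
P_refl = |Γ|²·P_inc = 29.2 mW, P_del = (1 − |Γ|²)·P_inc = 401 mW

P_reflected ≈ 29.2 mW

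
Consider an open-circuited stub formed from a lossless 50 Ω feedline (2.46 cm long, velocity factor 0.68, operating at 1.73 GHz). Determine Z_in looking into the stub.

λ = v/f = 0.68·c / 1.73 GHz = 0.118 m
βl = 2π·l/λ = 2π × 0.209 = 75.1°
tan(βl) = 3.76
For an open-circuited stub, Z_in = −jZ_0·cot(βl) = −jZ_0/tan(βl)

Z_in ≈ −j13.3 Ω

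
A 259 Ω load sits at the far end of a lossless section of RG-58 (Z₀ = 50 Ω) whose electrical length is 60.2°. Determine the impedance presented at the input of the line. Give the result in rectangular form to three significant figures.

tan(βl) = tan(60.2°) = 1.75
Z_in = Z_0·(Z_L + jZ_0·tanβl)/(Z_0 + jZ_L·tanβl)
     = 50·(259 + j87.3)/(50 + j452)

Z_in ≈ 12.7 − j27.2 Ω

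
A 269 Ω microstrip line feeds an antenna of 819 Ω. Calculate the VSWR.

VSWR ≈ 3.04

For a purely resistive load, VSWR = R_L/Z_0 or Z_0/R_L (whichever > 1) = 819/269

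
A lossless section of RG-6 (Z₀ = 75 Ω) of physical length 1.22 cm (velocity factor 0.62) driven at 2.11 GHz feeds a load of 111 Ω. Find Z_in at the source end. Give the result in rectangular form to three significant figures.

λ = v/f = 0.62·c / 2.11 GHz = 0.0882 m
βl = 2π·l/λ = 2π × 0.138 = 49.8°
tan(βl) = tan(49.8°) = 1.18
Z_in = Z_0·(Z_L + jZ_0·tanβl)/(Z_0 + jZ_L·tanβl)
     = 75·(111 + j88.8)/(75 + j131)

Z_in ≈ 65.5 − j26 Ω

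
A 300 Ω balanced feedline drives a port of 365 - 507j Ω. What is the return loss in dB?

Γ = (65 − j507)/(665 − j507), |Γ| = 0.611
RL = −20·log₁₀|Γ| = −20·log₁₀(0.611)

RL ≈ 4.28 dB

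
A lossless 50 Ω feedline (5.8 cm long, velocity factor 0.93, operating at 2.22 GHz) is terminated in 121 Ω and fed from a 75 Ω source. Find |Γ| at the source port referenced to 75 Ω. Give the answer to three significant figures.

|Γ| ≈ 0.276

λ = v/f = 0.93·c / 2.22 GHz = 0.126 m
βl = 2π·l/λ = 2π × 0.462 = 166°
tan(βl) = -0.247
Z_in = Z_0·(Z_L + jZ_0·tanβl)/(Z_0 + jZ_L·tanβl) = 94.6 + j44.2 Ω
Γ_s = (Z_in − Z_s)/(Z_in + Z_s) = (19.6 + j44.2)/(170 + j44.2), |Γ_s| = 0.276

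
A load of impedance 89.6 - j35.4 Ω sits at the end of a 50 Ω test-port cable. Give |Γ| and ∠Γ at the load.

Γ = (Z_L − Z_0)/(Z_L + Z_0) = (39.6 − j35.4)/(139.6 − j35.4)
|Γ| = 53.1/144 = 0.369

Γ ≈ 0.369 ∠ -27.6°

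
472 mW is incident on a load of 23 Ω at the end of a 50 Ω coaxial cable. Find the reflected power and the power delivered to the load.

Γ = (23 − 50)/(23 + 50) = -0.37
|Γ|² = 0.137
P_refl = |Γ|²·P_inc = 64.6 mW, P_del = (1 − |Γ|²)·P_inc = 407 mW

P_reflected ≈ 64.6 mW; P_delivered ≈ 407 mW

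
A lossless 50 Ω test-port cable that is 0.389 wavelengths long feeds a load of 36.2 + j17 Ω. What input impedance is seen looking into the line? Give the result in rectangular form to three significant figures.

Z_in ≈ 30.5 − j4.97 Ω

βl = 2π × 0.389 = 140°
tan(βl) = tan(140°) = -0.838
Z_in = Z_0·(Z_L + jZ_0·tanβl)/(Z_0 + jZ_L·tanβl)
     = 50·(36.2 − j24.9)/(64.2 − j30.3)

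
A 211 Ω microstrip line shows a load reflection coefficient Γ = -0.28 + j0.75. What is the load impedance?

Z_L = Z_0·(1 + Γ)/(1 − Γ) = 211·(0.72 + j0.75)/(1.28 − j0.75)

Z_L ≈ 34.4 + j144 Ω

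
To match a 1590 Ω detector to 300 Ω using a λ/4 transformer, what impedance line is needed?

Z_qwt = √(Z_0·R_L) = √(300 × 1590) = √477000

Z_qwt ≈ 691 Ω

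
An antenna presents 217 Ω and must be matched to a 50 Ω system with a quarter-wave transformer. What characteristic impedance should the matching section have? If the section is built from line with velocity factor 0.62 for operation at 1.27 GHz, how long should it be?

Z_qwt = √(Z_0·R_L) = √(50 × 217) = √10850
λ = 0.62·c/f = 0.146 m, so l = λ/4 = 0.0366 m

Z_qwt ≈ 104 Ω; length ≈ 3.66 cm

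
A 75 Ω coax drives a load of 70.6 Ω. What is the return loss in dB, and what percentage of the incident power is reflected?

Γ = (70.6 − 75)/(70.6 + 75) = -0.0302
RL = −20·log₁₀(0.0302) = 30.4 dB
P_refl/P_inc = |Γ|² = 0.000913

RL ≈ 30.4 dB; 0.0913% of incident power reflected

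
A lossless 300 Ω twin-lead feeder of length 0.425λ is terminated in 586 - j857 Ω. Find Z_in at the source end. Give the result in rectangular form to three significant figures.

βl = 2π × 0.425 = 153°
tan(βl) = tan(153°) = -0.51
Z_in = Z_0·(Z_L + jZ_0·tanβl)/(Z_0 + jZ_L·tanβl)
     = 300·(586 − j1010)/(-137 − j299)

Z_in ≈ 616 + j871 Ω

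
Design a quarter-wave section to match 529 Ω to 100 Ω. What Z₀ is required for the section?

Z_qwt ≈ 230 Ω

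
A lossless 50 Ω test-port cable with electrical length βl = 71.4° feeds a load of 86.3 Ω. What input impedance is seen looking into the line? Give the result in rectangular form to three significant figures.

Z_in ≈ 31.1 − j10.8 Ω

tan(βl) = tan(71.4°) = 2.97
Z_in = Z_0·(Z_L + jZ_0·tanβl)/(Z_0 + jZ_L·tanβl)
     = 50·(86.3 + j149)/(50 + j256)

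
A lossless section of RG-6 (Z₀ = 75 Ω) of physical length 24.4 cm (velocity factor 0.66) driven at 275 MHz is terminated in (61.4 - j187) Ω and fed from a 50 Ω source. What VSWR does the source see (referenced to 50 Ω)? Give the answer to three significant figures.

λ = v/f = 0.66·c / 275 MHz = 0.72 m
βl = 2π·l/λ = 2π × 0.339 = 122°
tan(βl) = -1.6
Z_in = Z_0·(Z_L + jZ_0·tanβl)/(Z_0 + jZ_L·tanβl) = 20.5 + j93.7 Ω
Γ_s = (Z_in − Z_s)/(Z_in + Z_s) = (-29.5 + j93.7)/(70.5 + j93.7), |Γ_s| = 0.838
VSWR = (1 + |Γ_s|)/(1 − |Γ_s|)

VSWR ≈ 11.3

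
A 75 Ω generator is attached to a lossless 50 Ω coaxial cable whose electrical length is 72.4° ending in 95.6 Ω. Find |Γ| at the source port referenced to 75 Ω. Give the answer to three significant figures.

tan(βl) = 3.15
Z_in = Z_0·(Z_L + jZ_0·tanβl)/(Z_0 + jZ_L·tanβl) = 28 − j11.2 Ω
Γ_s = (Z_in − Z_s)/(Z_in + Z_s) = (-47 − j11.2)/(103 − j11.2), |Γ_s| = 0.466

|Γ| ≈ 0.466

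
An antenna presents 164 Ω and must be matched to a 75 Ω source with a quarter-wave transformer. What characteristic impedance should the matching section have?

Z_qwt = √(Z_0·R_L) = √(75 × 164) = √12300

Z_qwt ≈ 111 Ω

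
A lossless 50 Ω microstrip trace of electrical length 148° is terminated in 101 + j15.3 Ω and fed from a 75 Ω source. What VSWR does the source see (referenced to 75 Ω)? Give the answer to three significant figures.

VSWR ≈ 2.13

tan(βl) = -0.625
Z_in = Z_0·(Z_L + jZ_0·tanβl)/(Z_0 + jZ_L·tanβl) = 46.6 + j36 Ω
Γ_s = (Z_in − Z_s)/(Z_in + Z_s) = (-28.4 + j36)/(122 + j36), |Γ_s| = 0.362
VSWR = (1 + |Γ_s|)/(1 − |Γ_s|)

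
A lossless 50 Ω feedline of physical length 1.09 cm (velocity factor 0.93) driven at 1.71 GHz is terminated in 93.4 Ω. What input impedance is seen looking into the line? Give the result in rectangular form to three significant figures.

λ = v/f = 0.93·c / 1.71 GHz = 0.163 m
βl = 2π·l/λ = 2π × 0.0668 = 24.1°
tan(βl) = tan(24.1°) = 0.446
Z_in = Z_0·(Z_L + jZ_0·tanβl)/(Z_0 + jZ_L·tanβl)
     = 50·(93.4 + j22.3)/(50 + j41.7)

Z_in ≈ 66.1 − j32.8 Ω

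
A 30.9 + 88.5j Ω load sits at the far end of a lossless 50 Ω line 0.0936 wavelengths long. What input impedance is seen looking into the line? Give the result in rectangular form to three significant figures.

Z_in ≈ 221 − j172 Ω

βl = 2π × 0.0936 = 33.7°
tan(βl) = tan(33.7°) = 0.667
Z_in = Z_0·(Z_L + jZ_0·tanβl)/(Z_0 + jZ_L·tanβl)
     = 50·(30.9 + j122)/(-9.01 + j20.6)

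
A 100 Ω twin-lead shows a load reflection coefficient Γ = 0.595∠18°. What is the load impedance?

Z_L = Z_0·(1 + Γ)/(1 − Γ) = 100·(1.57 + j0.184)/(0.434 − j0.184)

Z_L ≈ 291 + j165 Ω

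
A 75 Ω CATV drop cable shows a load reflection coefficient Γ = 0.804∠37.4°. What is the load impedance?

Z_L ≈ 71.9 + j199 Ω

Z_L = Z_0·(1 + Γ)/(1 − Γ) = 75·(1.64 + j0.488)/(0.361 − j0.488)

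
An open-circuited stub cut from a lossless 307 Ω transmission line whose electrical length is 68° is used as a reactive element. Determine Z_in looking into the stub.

Z_in ≈ −j124 Ω

tan(βl) = 2.48
For an open-circuited stub, Z_in = −jZ_0·cot(βl) = −jZ_0/tan(βl)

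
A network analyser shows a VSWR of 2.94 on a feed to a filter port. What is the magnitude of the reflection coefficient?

|Γ| = (S − 1)/(S + 1) = (2.94 − 1)/(2.94 + 1) = 1.94/3.94

|Γ| ≈ 0.492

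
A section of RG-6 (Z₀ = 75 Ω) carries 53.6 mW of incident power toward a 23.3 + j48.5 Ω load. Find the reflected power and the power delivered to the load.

P_reflected ≈ 22.4 mW; P_delivered ≈ 31.2 mW

|Γ| = |(-51.7 + j48.5)/(98.3 + j48.5)| = 0.647
|Γ|² = 0.418
P_refl = |Γ|²·P_inc = 22.4 mW, P_del = (1 − |Γ|²)·P_inc = 31.2 mW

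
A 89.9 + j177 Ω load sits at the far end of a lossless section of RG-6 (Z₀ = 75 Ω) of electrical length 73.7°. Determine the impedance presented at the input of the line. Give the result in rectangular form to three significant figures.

Z_in ≈ 17.1 − j51.4 Ω

tan(βl) = tan(73.7°) = 3.42
Z_in = Z_0·(Z_L + jZ_0·tanβl)/(Z_0 + jZ_L·tanβl)
     = 75·(89.9 + j433)/(-530 + j307)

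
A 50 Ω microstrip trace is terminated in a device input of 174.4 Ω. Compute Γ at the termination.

Γ = 0.554

Γ = (Z_L − Z_0)/(Z_L + Z_0) = (174.4 − 50)/(174.4 + 50) = 124.4/224.4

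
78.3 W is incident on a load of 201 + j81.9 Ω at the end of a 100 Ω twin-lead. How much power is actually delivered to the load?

|Γ| = |(101 + j81.9)/(301 + j81.9)| = 0.417
|Γ|² = 0.174
P_refl = |Γ|²·P_inc = 13.6 W, P_del = (1 − |Γ|²)·P_inc = 64.7 W

P_delivered ≈ 64.7 W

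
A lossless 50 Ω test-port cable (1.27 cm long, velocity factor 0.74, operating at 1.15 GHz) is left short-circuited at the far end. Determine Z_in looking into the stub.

λ = v/f = 0.74·c / 1.15 GHz = 0.193 m
βl = 2π·l/λ = 2π × 0.0658 = 23.7°
tan(βl) = 0.439
For a short-circuited stub, Z_in = jZ_0·tan(βl)

Z_in ≈ +j21.9 Ω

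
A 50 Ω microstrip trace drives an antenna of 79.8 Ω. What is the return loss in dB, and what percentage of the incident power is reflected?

RL ≈ 12.8 dB; 5.27% of incident power reflected

Γ = (79.8 − 50)/(79.8 + 50) = 0.23
RL = −20·log₁₀(0.23) = 12.8 dB
P_refl/P_inc = |Γ|² = 0.0527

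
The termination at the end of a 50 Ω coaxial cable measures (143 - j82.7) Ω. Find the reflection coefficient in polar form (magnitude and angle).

Γ ≈ 0.593 ∠ -18.5°

Γ = (Z_L − Z_0)/(Z_L + Z_0) = (93 − j82.7)/(193 − j82.7)
|Γ| = 124/210 = 0.593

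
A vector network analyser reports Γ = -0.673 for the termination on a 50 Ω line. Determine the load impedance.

Z_L = Z_0·(1 + Γ)/(1 − Γ) = 50·(0.327)/(1.67)

Z_L ≈ 9.77 Ω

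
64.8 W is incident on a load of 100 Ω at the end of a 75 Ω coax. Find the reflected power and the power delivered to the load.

Γ = (100 − 75)/(100 + 75) = 0.143
|Γ|² = 0.0204
P_refl = |Γ|²·P_inc = 1.32 W, P_del = (1 − |Γ|²)·P_inc = 63.5 W

P_reflected ≈ 1.32 W; P_delivered ≈ 63.5 W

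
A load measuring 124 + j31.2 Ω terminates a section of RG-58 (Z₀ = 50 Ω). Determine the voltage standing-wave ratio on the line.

Γ = (Z_L − Z_0)/(Z_L + Z_0) = (74 + j31.2)/(174 + j31.2)
|Γ| = 80.3/177 = 0.454
VSWR = (1 + |Γ|)/(1 − |Γ|) = 1.45/0.546

VSWR ≈ 2.66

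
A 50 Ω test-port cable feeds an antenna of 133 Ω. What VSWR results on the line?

VSWR ≈ 2.66

For a purely resistive load, VSWR = R_L/Z_0 or Z_0/R_L (whichever > 1) = 133/50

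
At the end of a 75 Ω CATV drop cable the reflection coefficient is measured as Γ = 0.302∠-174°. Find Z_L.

Z_L = Z_0·(1 + Γ)/(1 − Γ) = 75·(0.7 − j0.0316)/(1.3 + j0.0316)

Z_L ≈ 40.3 − j2.8 Ω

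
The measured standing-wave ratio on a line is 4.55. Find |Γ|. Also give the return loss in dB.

|Γ| ≈ 0.64; return loss ≈ 3.88 dB

|Γ| = (S − 1)/(S + 1) = (4.55 − 1)/(4.55 + 1) = 3.55/5.55
RL = −20·log₁₀|Γ| = −20·log₁₀(0.64)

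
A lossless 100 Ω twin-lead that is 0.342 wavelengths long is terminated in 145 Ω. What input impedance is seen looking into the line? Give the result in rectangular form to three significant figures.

βl = 2π × 0.342 = 123°
tan(βl) = tan(123°) = -1.53
Z_in = Z_0·(Z_L + jZ_0·tanβl)/(Z_0 + jZ_L·tanβl)
     = 100·(145 − j153)/(100 − j222)

Z_in ≈ 81.8 + j28.5 Ω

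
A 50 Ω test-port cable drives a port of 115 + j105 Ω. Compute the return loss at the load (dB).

RL ≈ 3.99 dB

Γ = (65 + j105)/(165 + j105), |Γ| = 0.631
RL = −20·log₁₀|Γ| = −20·log₁₀(0.631)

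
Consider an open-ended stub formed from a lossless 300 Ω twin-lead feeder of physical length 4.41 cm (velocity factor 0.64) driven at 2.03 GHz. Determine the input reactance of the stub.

X_in ≈ 1390 Ω (inductive)

λ = v/f = 0.64·c / 2.03 GHz = 0.0946 m
βl = 2π·l/λ = 2π × 0.466 = 168°
tan(βl) = -0.215
For an open-ended stub, Z_in = −jZ_0·cot(βl) = −jZ_0/tan(βl)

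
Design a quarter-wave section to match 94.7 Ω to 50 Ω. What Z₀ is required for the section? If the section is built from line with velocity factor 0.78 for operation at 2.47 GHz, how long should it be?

Z_qwt = √(Z_0·R_L) = √(50 × 94.7) = √4735
λ = 0.78·c/f = 0.0947 m, so l = λ/4 = 0.0237 m

Z_qwt ≈ 68.8 Ω; length ≈ 2.37 cm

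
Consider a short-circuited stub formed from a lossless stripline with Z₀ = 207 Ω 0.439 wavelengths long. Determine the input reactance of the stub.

X_in ≈ -83.5 Ω (capacitive)

βl = 2π × 0.439 = 158°
tan(βl) = -0.403
For a short-circuited stub, Z_in = jZ_0·tan(βl)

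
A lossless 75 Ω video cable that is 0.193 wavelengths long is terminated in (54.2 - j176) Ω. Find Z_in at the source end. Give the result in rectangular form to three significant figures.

βl = 2π × 0.193 = 69.5°
tan(βl) = tan(69.5°) = 2.67
Z_in = Z_0·(Z_L + jZ_0·tanβl)/(Z_0 + jZ_L·tanβl)
     = 75·(54.2 + j24.4)/(545 + j145)

Z_in ≈ 7.8 + j1.28 Ω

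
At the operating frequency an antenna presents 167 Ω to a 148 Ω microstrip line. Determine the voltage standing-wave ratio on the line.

For a purely resistive load, VSWR = R_L/Z_0 or Z_0/R_L (whichever > 1) = 167/148

VSWR ≈ 1.13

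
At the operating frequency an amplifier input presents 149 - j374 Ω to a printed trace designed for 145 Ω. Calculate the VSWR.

Γ = (Z_L − Z_0)/(Z_L + Z_0) = (4 − j374)/(294 − j374)
|Γ| = 374/476 = 0.786
VSWR = (1 + |Γ|)/(1 − |Γ|) = 1.79/0.214

VSWR ≈ 8.36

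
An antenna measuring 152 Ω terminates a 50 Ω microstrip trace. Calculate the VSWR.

Γ = (152 − 50)/(152 + 50) = 0.505
VSWR = (1 + 0.505)/(1 − 0.505)

VSWR ≈ 3.04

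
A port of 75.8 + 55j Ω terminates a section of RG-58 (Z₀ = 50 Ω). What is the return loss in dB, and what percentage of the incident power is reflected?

RL ≈ 7.08 dB; 19.6% of incident power reflected

Γ = (25.8 + j55)/(125.8 + j55), |Γ| = 0.442
RL = −20·log₁₀(0.442) = 7.08 dB
P_refl/P_inc = |Γ|² = 0.196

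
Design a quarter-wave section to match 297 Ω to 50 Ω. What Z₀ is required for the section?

Z_qwt = √(Z_0·R_L) = √(50 × 297) = √14850

Z_qwt ≈ 122 Ω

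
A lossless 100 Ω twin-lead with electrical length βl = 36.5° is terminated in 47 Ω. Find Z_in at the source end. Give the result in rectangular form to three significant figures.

tan(βl) = tan(36.5°) = 0.74
Z_in = Z_0·(Z_L + jZ_0·tanβl)/(Z_0 + jZ_L·tanβl)
     = 100·(47 + j74)/(100 + j34.8)

Z_in ≈ 64.9 + j51.4 Ω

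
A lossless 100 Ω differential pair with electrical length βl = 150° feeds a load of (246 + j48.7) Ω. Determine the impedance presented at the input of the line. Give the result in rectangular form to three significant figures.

Z_in ≈ 89.7 + j92.3 Ω

tan(βl) = tan(150°) = -0.577
Z_in = Z_0·(Z_L + jZ_0·tanβl)/(Z_0 + jZ_L·tanβl)
     = 100·(246 − j9.04)/(128 − j142)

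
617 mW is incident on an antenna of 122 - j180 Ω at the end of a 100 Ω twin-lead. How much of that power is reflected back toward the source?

|Γ| = |(22 − j180)/(222 − j180)| = 0.634
|Γ|² = 0.403
P_refl = |Γ|²·P_inc = 248 mW, P_del = (1 − |Γ|²)·P_inc = 369 mW

P_reflected ≈ 248 mW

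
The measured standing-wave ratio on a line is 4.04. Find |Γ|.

|Γ| ≈ 0.603

|Γ| = (S − 1)/(S + 1) = (4.04 − 1)/(4.04 + 1) = 3.04/5.04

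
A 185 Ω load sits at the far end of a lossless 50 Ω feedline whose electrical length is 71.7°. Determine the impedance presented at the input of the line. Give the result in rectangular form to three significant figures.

Z_in ≈ 14.9 − j15.2 Ω

tan(βl) = tan(71.7°) = 3.02
Z_in = Z_0·(Z_L + jZ_0·tanβl)/(Z_0 + jZ_L·tanβl)
     = 50·(185 + j151)/(50 + j559)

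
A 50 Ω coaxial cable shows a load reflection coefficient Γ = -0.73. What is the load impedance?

Z_L ≈ 7.8 Ω

Z_L = Z_0·(1 + Γ)/(1 − Γ) = 50·(0.27)/(1.73)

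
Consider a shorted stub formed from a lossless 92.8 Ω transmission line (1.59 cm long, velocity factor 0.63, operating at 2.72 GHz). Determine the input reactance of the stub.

X_in ≈ 693 Ω (inductive)

λ = v/f = 0.63·c / 2.72 GHz = 0.0695 m
βl = 2π·l/λ = 2π × 0.229 = 82.4°
tan(βl) = 7.47
For a shorted stub, Z_in = jZ_0·tan(βl)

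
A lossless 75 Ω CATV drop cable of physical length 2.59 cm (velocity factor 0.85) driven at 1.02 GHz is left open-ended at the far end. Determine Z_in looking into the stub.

Z_in ≈ −j98.5 Ω

λ = v/f = 0.85·c / 1.02 GHz = 0.25 m
βl = 2π·l/λ = 2π × 0.104 = 37.3°
tan(βl) = 0.762
For an open-ended stub, Z_in = −jZ_0·cot(βl) = −jZ_0/tan(βl)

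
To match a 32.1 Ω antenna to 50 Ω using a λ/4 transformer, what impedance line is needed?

Z_qwt ≈ 40.1 Ω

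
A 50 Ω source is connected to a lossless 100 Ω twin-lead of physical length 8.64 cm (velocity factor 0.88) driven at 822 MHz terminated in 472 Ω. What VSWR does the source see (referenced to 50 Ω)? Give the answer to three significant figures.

VSWR ≈ 2.48

λ = v/f = 0.88·c / 822 MHz = 0.321 m
βl = 2π·l/λ = 2π × 0.269 = 96.8°
tan(βl) = -8.33
Z_in = Z_0·(Z_L + jZ_0·tanβl)/(Z_0 + jZ_L·tanβl) = 21.5 + j11.5 Ω
Γ_s = (Z_in − Z_s)/(Z_in + Z_s) = (-28.5 + j11.5)/(71.5 + j11.5), |Γ_s| = 0.425
VSWR = (1 + |Γ_s|)/(1 − |Γ_s|)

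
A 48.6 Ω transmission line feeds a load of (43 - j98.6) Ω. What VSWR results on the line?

VSWR ≈ 6.51

Γ = (Z_L − Z_0)/(Z_L + Z_0) = (-5.6 − j98.6)/(91.6 − j98.6)
|Γ| = 98.8/135 = 0.734
VSWR = (1 + |Γ|)/(1 − |Γ|) = 1.73/0.266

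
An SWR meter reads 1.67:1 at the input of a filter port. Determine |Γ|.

|Γ| ≈ 0.251

|Γ| = (S − 1)/(S + 1) = (1.67 − 1)/(1.67 + 1) = 0.67/2.67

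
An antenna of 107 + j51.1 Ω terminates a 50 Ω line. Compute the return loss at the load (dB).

RL ≈ 6.68 dB

Γ = (57 + j51.1)/(157 + j51.1), |Γ| = 0.464
RL = −20·log₁₀|Γ| = −20·log₁₀(0.464)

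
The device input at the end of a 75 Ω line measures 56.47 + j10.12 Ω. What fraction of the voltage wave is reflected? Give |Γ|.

|Γ| ≈ 0.16

Γ = (Z_L − Z_0)/(Z_L + Z_0) = (-18.53 + j10.12)/(131.5 + j10.12)
|Γ| = 21.1/132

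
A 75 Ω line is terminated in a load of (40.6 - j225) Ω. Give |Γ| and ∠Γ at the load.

Γ = (Z_L − Z_0)/(Z_L + Z_0) = (-34.4 − j225)/(115.6 − j225)
|Γ| = 228/253 = 0.9

Γ ≈ 0.9 ∠ -35.9°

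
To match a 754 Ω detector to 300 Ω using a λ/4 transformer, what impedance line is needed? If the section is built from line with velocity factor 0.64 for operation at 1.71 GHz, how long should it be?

Z_qwt = √(Z_0·R_L) = √(300 × 754) = √226200
λ = 0.64·c/f = 0.112 m, so l = λ/4 = 0.0281 m

Z_qwt ≈ 476 Ω; length ≈ 2.81 cm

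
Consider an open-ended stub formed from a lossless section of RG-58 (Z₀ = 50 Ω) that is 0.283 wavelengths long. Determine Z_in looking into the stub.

βl = 2π × 0.283 = 102°
tan(βl) = -4.75
For an open-ended stub, Z_in = −jZ_0·cot(βl) = −jZ_0/tan(βl)

Z_in ≈ +j10.5 Ω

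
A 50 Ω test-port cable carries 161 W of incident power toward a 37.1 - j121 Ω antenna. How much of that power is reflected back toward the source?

P_reflected ≈ 107 W

|Γ| = |(-12.9 − j121)/(87.1 − j121)| = 0.816
|Γ|² = 0.666
P_refl = |Γ|²·P_inc = 107 W, P_del = (1 − |Γ|²)·P_inc = 53.7 W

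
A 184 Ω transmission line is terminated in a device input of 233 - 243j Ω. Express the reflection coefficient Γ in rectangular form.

Γ = (Z_L − Z_0)/(Z_L + Z_0) = (49 − j243)/(417 − j243)

Γ ≈ 0.341 − j0.384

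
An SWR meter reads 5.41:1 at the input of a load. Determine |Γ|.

|Γ| ≈ 0.688

|Γ| = (S − 1)/(S + 1) = (5.41 − 1)/(5.41 + 1) = 4.41/6.41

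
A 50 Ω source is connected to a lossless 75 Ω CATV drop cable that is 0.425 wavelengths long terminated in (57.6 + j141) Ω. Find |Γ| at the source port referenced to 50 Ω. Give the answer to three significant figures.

βl = 2π × 0.425 = 153°
tan(βl) = -0.51
Z_in = Z_0·(Z_L + jZ_0·tanβl)/(Z_0 + jZ_L·tanβl) = 18.2 + j56.1 Ω
Γ_s = (Z_in − Z_s)/(Z_in + Z_s) = (-31.8 + j56.1)/(68.2 + j56.1), |Γ_s| = 0.73

|Γ| ≈ 0.73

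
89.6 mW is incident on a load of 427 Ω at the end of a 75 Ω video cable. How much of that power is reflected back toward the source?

Γ = (427 − 75)/(427 + 75) = 0.701
|Γ|² = 0.492
P_refl = |Γ|²·P_inc = 44.1 mW, P_del = (1 − |Γ|²)·P_inc = 45.5 mW

P_reflected ≈ 44.1 mW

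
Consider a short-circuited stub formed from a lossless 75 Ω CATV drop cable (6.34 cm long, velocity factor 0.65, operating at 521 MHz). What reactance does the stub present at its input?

X_in ≈ 135 Ω (inductive)

λ = v/f = 0.65·c / 521 MHz = 0.374 m
βl = 2π·l/λ = 2π × 0.169 = 61°
tan(βl) = 1.8
For a short-circuited stub, Z_in = jZ_0·tan(βl)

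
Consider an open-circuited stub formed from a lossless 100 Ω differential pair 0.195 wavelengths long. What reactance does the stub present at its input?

βl = 2π × 0.195 = 70.2°
tan(βl) = 2.78
For an open-circuited stub, Z_in = −jZ_0·cot(βl) = −jZ_0/tan(βl)

X_in ≈ -36 Ω (capacitive)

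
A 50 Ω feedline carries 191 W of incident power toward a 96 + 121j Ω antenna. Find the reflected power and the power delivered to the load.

P_reflected ≈ 89 W; P_delivered ≈ 102 W

|Γ| = |(46 + j121)/(146 + j121)| = 0.683
|Γ|² = 0.466
P_refl = |Γ|²·P_inc = 89 W, P_del = (1 − |Γ|²)·P_inc = 102 W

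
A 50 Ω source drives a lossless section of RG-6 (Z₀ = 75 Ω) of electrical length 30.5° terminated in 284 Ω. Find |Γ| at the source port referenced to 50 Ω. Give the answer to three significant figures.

tan(βl) = 0.589
Z_in = Z_0·(Z_L + jZ_0·tanβl)/(Z_0 + jZ_L·tanβl) = 64 − j98.6 Ω
Γ_s = (Z_in − Z_s)/(Z_in + Z_s) = (14 − j98.6)/(114 − j98.6), |Γ_s| = 0.661

|Γ| ≈ 0.661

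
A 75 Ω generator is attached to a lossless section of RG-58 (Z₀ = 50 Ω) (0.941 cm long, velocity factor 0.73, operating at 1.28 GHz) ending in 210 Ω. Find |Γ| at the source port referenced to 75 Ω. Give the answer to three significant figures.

λ = v/f = 0.73·c / 1.28 GHz = 0.171 m
βl = 2π·l/λ = 2π × 0.055 = 19.8°
tan(βl) = 0.36
Z_in = Z_0·(Z_L + jZ_0·tanβl)/(Z_0 + jZ_L·tanβl) = 72.2 − j91.1 Ω
Γ_s = (Z_in − Z_s)/(Z_in + Z_s) = (-2.82 − j91.1)/(147 − j91.1), |Γ_s| = 0.527

|Γ| ≈ 0.527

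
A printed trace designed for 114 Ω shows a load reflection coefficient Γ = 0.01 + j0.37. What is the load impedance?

Z_L = Z_0·(1 + Γ)/(1 − Γ) = 114·(1.01 + j0.37)/(0.99 − j0.37)

Z_L ≈ 88.1 + j75.5 Ω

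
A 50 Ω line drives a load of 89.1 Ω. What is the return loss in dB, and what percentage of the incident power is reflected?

Γ = (89.1 − 50)/(89.1 + 50) = 0.281
RL = −20·log₁₀(0.281) = 11 dB
P_refl/P_inc = |Γ|² = 0.079

RL ≈ 11 dB; 7.9% of incident power reflected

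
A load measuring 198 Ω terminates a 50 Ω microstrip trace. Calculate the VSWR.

VSWR ≈ 3.96

Γ = (198 − 50)/(198 + 50) = 0.597
VSWR = (1 + 0.597)/(1 − 0.597)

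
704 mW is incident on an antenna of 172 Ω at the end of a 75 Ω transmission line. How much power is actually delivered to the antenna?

P_delivered ≈ 595 mW

Γ = (172 − 75)/(172 + 75) = 0.393
|Γ|² = 0.154
P_refl = |Γ|²·P_inc = 109 mW, P_del = (1 − |Γ|²)·P_inc = 595 mW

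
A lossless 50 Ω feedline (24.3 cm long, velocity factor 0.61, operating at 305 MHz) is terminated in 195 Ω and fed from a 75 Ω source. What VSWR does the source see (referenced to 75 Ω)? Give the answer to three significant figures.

λ = v/f = 0.61·c / 305 MHz = 0.6 m
βl = 2π·l/λ = 2π × 0.405 = 146°
tan(βl) = -0.68
Z_in = Z_0·(Z_L + jZ_0·tanβl)/(Z_0 + jZ_L·tanβl) = 35.5 + j60.2 Ω
Γ_s = (Z_in − Z_s)/(Z_in + Z_s) = (-39.5 + j60.2)/(111 + j60.2), |Γ_s| = 0.572
VSWR = (1 + |Γ_s|)/(1 − |Γ_s|)

VSWR ≈ 3.67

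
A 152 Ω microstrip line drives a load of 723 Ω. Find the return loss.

Γ = (723 − 152)/(723 + 152) = 0.653
RL = −20·log₁₀|Γ| = −20·log₁₀(0.653)

RL ≈ 3.71 dB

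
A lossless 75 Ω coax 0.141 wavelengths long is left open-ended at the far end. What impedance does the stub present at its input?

Z_in ≈ −j61.3 Ω

βl = 2π × 0.141 = 50.8°
tan(βl) = 1.22
For an open-ended stub, Z_in = −jZ_0·cot(βl) = −jZ_0/tan(βl)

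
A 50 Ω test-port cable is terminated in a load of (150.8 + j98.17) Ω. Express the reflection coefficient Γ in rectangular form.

Γ ≈ 0.598 + j0.197

Γ = (Z_L − Z_0)/(Z_L + Z_0) = (100.8 + j98.17)/(200.8 + j98.17)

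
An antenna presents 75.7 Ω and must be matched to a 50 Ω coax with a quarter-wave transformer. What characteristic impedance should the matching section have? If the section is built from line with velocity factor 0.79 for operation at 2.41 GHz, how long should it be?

Z_qwt ≈ 61.5 Ω; length ≈ 2.46 cm

Z_qwt = √(Z_0·R_L) = √(50 × 75.7) = √3785
λ = 0.79·c/f = 0.0983 m, so l = λ/4 = 0.0246 m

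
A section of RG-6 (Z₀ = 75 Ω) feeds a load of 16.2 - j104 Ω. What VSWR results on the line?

VSWR ≈ 13.7

Γ = (Z_L − Z_0)/(Z_L + Z_0) = (-58.8 − j104)/(91.2 − j104)
|Γ| = 119/138 = 0.864
VSWR = (1 + |Γ|)/(1 − |Γ|) = 1.86/0.136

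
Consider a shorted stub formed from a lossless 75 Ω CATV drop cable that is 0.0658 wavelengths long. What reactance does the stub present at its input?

βl = 2π × 0.0658 = 23.7°
tan(βl) = 0.439
For a shorted stub, Z_in = jZ_0·tan(βl)

X_in ≈ 32.9 Ω (inductive)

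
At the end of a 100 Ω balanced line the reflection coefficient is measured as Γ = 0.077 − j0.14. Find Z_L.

Z_L ≈ 112 − j32.1 Ω

Z_L = Z_0·(1 + Γ)/(1 − Γ) = 100·(1.08 − j0.14)/(0.923 + j0.14)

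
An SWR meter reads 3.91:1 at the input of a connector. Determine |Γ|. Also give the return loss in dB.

|Γ| ≈ 0.593; return loss ≈ 4.54 dB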